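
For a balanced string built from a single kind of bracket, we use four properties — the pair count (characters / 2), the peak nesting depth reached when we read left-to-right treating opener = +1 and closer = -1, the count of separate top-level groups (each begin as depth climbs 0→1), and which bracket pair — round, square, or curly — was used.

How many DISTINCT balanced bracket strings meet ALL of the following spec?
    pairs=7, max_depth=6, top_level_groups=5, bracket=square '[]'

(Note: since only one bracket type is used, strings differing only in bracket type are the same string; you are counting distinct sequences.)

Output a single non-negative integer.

Answer: 0

Derivation:
Spec: pairs=7 depth=6 groups=5
Count(depth <= 6) = 20
Count(depth <= 5) = 20
Count(depth == 6) = 20 - 20 = 0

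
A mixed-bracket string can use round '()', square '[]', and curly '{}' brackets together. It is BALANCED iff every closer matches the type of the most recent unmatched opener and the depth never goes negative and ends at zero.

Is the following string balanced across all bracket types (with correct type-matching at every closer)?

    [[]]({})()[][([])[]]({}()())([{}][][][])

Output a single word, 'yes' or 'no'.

pos 0: push '['; stack = [
pos 1: push '['; stack = [[
pos 2: ']' matches '['; pop; stack = [
pos 3: ']' matches '['; pop; stack = (empty)
pos 4: push '('; stack = (
pos 5: push '{'; stack = ({
pos 6: '}' matches '{'; pop; stack = (
pos 7: ')' matches '('; pop; stack = (empty)
pos 8: push '('; stack = (
pos 9: ')' matches '('; pop; stack = (empty)
pos 10: push '['; stack = [
pos 11: ']' matches '['; pop; stack = (empty)
pos 12: push '['; stack = [
pos 13: push '('; stack = [(
pos 14: push '['; stack = [([
pos 15: ']' matches '['; pop; stack = [(
pos 16: ')' matches '('; pop; stack = [
pos 17: push '['; stack = [[
pos 18: ']' matches '['; pop; stack = [
pos 19: ']' matches '['; pop; stack = (empty)
pos 20: push '('; stack = (
pos 21: push '{'; stack = ({
pos 22: '}' matches '{'; pop; stack = (
pos 23: push '('; stack = ((
pos 24: ')' matches '('; pop; stack = (
pos 25: push '('; stack = ((
pos 26: ')' matches '('; pop; stack = (
pos 27: ')' matches '('; pop; stack = (empty)
pos 28: push '('; stack = (
pos 29: push '['; stack = ([
pos 30: push '{'; stack = ([{
pos 31: '}' matches '{'; pop; stack = ([
pos 32: ']' matches '['; pop; stack = (
pos 33: push '['; stack = ([
pos 34: ']' matches '['; pop; stack = (
pos 35: push '['; stack = ([
pos 36: ']' matches '['; pop; stack = (
pos 37: push '['; stack = ([
pos 38: ']' matches '['; pop; stack = (
pos 39: ')' matches '('; pop; stack = (empty)
end: stack empty → VALID
Verdict: properly nested → yes

Answer: yes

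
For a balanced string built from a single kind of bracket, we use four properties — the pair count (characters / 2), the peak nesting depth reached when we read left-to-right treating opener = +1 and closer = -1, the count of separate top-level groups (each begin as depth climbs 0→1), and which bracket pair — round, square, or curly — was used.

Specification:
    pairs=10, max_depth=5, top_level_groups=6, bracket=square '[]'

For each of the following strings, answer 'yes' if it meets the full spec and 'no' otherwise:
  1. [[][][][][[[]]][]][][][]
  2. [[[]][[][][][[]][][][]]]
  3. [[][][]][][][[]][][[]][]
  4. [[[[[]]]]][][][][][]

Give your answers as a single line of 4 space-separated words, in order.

String 1 '[[][][][][[[]]][]][][][]': depth seq [1 2 1 2 1 2 1 2 1 2 3 4 3 2 1 2 1 0 1 0 1 0 1 0]
  -> pairs=12 depth=4 groups=4 -> no
String 2 '[[[]][[][][][[]][][][]]]': depth seq [1 2 3 2 1 2 3 2 3 2 3 2 3 4 3 2 3 2 3 2 3 2 1 0]
  -> pairs=12 depth=4 groups=1 -> no
String 3 '[[][][]][][][[]][][[]][]': depth seq [1 2 1 2 1 2 1 0 1 0 1 0 1 2 1 0 1 0 1 2 1 0 1 0]
  -> pairs=12 depth=2 groups=7 -> no
String 4 '[[[[[]]]]][][][][][]': depth seq [1 2 3 4 5 4 3 2 1 0 1 0 1 0 1 0 1 0 1 0]
  -> pairs=10 depth=5 groups=6 -> yes

Answer: no no no yes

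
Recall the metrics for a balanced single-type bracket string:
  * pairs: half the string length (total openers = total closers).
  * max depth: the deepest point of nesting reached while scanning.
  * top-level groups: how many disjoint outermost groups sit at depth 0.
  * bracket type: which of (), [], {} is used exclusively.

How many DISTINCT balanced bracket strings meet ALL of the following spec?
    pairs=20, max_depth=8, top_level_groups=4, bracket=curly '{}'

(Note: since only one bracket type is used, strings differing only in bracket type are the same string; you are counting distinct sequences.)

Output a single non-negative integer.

Spec: pairs=20 depth=8 groups=4
Count(depth <= 8) = 765146036
Count(depth <= 7) = 690947256
Count(depth == 8) = 765146036 - 690947256 = 74198780

Answer: 74198780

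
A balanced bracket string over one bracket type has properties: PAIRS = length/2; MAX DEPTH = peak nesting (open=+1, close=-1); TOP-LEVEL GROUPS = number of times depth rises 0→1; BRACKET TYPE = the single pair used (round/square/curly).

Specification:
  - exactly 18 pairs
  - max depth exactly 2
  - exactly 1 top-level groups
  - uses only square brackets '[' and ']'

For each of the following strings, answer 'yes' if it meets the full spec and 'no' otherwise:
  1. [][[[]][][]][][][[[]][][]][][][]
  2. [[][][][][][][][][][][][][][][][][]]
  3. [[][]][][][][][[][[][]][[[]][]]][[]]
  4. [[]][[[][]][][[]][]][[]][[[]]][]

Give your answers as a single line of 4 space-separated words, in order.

String 1 '[][[[]][][]][][][[[]][][]][][][]': depth seq [1 0 1 2 3 2 1 2 1 2 1 0 1 0 1 0 1 2 3 2 1 2 1 2 1 0 1 0 1 0 1 0]
  -> pairs=16 depth=3 groups=8 -> no
String 2 '[[][][][][][][][][][][][][][][][][]]': depth seq [1 2 1 2 1 2 1 2 1 2 1 2 1 2 1 2 1 2 1 2 1 2 1 2 1 2 1 2 1 2 1 2 1 2 1 0]
  -> pairs=18 depth=2 groups=1 -> yes
String 3 '[[][]][][][][][[][[][]][[[]][]]][[]]': depth seq [1 2 1 2 1 0 1 0 1 0 1 0 1 0 1 2 1 2 3 2 3 2 1 2 3 4 3 2 3 2 1 0 1 2 1 0]
  -> pairs=18 depth=4 groups=7 -> no
String 4 '[[]][[[][]][][[]][]][[]][[[]]][]': depth seq [1 2 1 0 1 2 3 2 3 2 1 2 1 2 3 2 1 2 1 0 1 2 1 0 1 2 3 2 1 0 1 0]
  -> pairs=16 depth=3 groups=5 -> no

Answer: no yes no no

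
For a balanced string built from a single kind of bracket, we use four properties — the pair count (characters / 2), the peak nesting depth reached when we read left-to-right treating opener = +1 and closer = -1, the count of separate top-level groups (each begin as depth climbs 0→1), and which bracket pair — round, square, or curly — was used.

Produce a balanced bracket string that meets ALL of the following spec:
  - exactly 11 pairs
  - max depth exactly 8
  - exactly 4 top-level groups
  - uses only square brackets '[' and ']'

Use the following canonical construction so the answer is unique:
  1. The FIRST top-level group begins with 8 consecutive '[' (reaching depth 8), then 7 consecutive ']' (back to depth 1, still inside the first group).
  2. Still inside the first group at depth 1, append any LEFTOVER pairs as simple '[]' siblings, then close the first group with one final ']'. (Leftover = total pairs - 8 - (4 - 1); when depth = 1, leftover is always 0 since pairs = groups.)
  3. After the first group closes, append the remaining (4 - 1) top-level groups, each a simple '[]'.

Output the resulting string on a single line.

Answer: [[[[[[[[]]]]]]]][][][]

Derivation:
Spec: pairs=11 depth=8 groups=4
Leftover pairs = 11 - 8 - (4-1) = 0
First group: deep chain of depth 8 + 0 sibling pairs
Remaining 3 groups: simple '[]' each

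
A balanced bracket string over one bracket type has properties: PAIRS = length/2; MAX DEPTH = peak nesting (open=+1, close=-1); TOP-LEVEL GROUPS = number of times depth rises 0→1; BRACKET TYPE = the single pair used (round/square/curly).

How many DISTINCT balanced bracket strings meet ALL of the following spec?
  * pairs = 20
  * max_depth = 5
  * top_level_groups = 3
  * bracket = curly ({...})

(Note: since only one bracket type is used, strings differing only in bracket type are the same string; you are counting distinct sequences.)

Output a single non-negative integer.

Spec: pairs=20 depth=5 groups=3
Count(depth <= 5) = 383833287
Count(depth <= 4) = 97776765
Count(depth == 5) = 383833287 - 97776765 = 286056522

Answer: 286056522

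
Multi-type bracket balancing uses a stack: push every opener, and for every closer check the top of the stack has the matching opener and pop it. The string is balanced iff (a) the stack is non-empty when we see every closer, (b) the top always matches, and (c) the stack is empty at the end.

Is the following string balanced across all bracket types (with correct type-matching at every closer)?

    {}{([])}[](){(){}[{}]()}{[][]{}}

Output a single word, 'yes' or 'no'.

Answer: yes

Derivation:
pos 0: push '{'; stack = {
pos 1: '}' matches '{'; pop; stack = (empty)
pos 2: push '{'; stack = {
pos 3: push '('; stack = {(
pos 4: push '['; stack = {([
pos 5: ']' matches '['; pop; stack = {(
pos 6: ')' matches '('; pop; stack = {
pos 7: '}' matches '{'; pop; stack = (empty)
pos 8: push '['; stack = [
pos 9: ']' matches '['; pop; stack = (empty)
pos 10: push '('; stack = (
pos 11: ')' matches '('; pop; stack = (empty)
pos 12: push '{'; stack = {
pos 13: push '('; stack = {(
pos 14: ')' matches '('; pop; stack = {
pos 15: push '{'; stack = {{
pos 16: '}' matches '{'; pop; stack = {
pos 17: push '['; stack = {[
pos 18: push '{'; stack = {[{
pos 19: '}' matches '{'; pop; stack = {[
pos 20: ']' matches '['; pop; stack = {
pos 21: push '('; stack = {(
pos 22: ')' matches '('; pop; stack = {
pos 23: '}' matches '{'; pop; stack = (empty)
pos 24: push '{'; stack = {
pos 25: push '['; stack = {[
pos 26: ']' matches '['; pop; stack = {
pos 27: push '['; stack = {[
pos 28: ']' matches '['; pop; stack = {
pos 29: push '{'; stack = {{
pos 30: '}' matches '{'; pop; stack = {
pos 31: '}' matches '{'; pop; stack = (empty)
end: stack empty → VALID
Verdict: properly nested → yes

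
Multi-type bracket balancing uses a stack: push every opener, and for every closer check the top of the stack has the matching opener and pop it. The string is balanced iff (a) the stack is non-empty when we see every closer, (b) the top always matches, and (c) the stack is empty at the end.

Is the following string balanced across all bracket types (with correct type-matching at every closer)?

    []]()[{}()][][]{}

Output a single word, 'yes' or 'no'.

Answer: no

Derivation:
pos 0: push '['; stack = [
pos 1: ']' matches '['; pop; stack = (empty)
pos 2: saw closer ']' but stack is empty → INVALID
Verdict: unmatched closer ']' at position 2 → no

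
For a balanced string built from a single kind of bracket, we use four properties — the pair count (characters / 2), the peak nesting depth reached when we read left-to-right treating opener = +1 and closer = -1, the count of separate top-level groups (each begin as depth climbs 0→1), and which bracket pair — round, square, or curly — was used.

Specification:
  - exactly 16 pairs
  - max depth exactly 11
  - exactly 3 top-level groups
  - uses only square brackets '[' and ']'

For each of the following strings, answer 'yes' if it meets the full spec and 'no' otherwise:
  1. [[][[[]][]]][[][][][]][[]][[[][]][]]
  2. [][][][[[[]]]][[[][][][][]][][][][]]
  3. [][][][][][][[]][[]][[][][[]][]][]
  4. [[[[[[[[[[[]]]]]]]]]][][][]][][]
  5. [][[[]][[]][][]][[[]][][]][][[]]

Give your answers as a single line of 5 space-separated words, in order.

Answer: no no no yes no

Derivation:
String 1 '[[][[[]][]]][[][][][]][[]][[[][]][]]': depth seq [1 2 1 2 3 4 3 2 3 2 1 0 1 2 1 2 1 2 1 2 1 0 1 2 1 0 1 2 3 2 3 2 1 2 1 0]
  -> pairs=18 depth=4 groups=4 -> no
String 2 '[][][][[[[]]]][[[][][][][]][][][][]]': depth seq [1 0 1 0 1 0 1 2 3 4 3 2 1 0 1 2 3 2 3 2 3 2 3 2 3 2 1 2 1 2 1 2 1 2 1 0]
  -> pairs=18 depth=4 groups=5 -> no
String 3 '[][][][][][][[]][[]][[][][[]][]][]': depth seq [1 0 1 0 1 0 1 0 1 0 1 0 1 2 1 0 1 2 1 0 1 2 1 2 1 2 3 2 1 2 1 0 1 0]
  -> pairs=17 depth=3 groups=10 -> no
String 4 '[[[[[[[[[[[]]]]]]]]]][][][]][][]': depth seq [1 2 3 4 5 6 7 8 9 10 11 10 9 8 7 6 5 4 3 2 1 2 1 2 1 2 1 0 1 0 1 0]
  -> pairs=16 depth=11 groups=3 -> yes
String 5 '[][[[]][[]][][]][[[]][][]][][[]]': depth seq [1 0 1 2 3 2 1 2 3 2 1 2 1 2 1 0 1 2 3 2 1 2 1 2 1 0 1 0 1 2 1 0]
  -> pairs=16 depth=3 groups=5 -> no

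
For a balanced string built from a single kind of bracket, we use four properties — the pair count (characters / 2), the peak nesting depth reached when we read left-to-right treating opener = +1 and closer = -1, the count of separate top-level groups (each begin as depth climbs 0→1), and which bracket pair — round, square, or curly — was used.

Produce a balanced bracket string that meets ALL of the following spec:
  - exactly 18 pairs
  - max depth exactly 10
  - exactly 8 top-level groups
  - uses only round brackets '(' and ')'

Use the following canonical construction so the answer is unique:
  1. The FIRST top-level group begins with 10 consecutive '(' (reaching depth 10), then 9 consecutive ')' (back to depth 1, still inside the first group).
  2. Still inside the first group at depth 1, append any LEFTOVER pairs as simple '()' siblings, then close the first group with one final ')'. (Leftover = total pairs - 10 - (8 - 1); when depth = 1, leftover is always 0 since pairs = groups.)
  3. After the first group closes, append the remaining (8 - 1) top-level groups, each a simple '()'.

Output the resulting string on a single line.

Spec: pairs=18 depth=10 groups=8
Leftover pairs = 18 - 10 - (8-1) = 1
First group: deep chain of depth 10 + 1 sibling pairs
Remaining 7 groups: simple '()' each

Answer: (((((((((()))))))))())()()()()()()()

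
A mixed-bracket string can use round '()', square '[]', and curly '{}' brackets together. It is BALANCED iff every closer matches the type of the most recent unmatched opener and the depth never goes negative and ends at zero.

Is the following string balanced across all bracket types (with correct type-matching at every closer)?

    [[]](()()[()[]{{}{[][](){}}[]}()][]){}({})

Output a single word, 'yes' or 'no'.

pos 0: push '['; stack = [
pos 1: push '['; stack = [[
pos 2: ']' matches '['; pop; stack = [
pos 3: ']' matches '['; pop; stack = (empty)
pos 4: push '('; stack = (
pos 5: push '('; stack = ((
pos 6: ')' matches '('; pop; stack = (
pos 7: push '('; stack = ((
pos 8: ')' matches '('; pop; stack = (
pos 9: push '['; stack = ([
pos 10: push '('; stack = ([(
pos 11: ')' matches '('; pop; stack = ([
pos 12: push '['; stack = ([[
pos 13: ']' matches '['; pop; stack = ([
pos 14: push '{'; stack = ([{
pos 15: push '{'; stack = ([{{
pos 16: '}' matches '{'; pop; stack = ([{
pos 17: push '{'; stack = ([{{
pos 18: push '['; stack = ([{{[
pos 19: ']' matches '['; pop; stack = ([{{
pos 20: push '['; stack = ([{{[
pos 21: ']' matches '['; pop; stack = ([{{
pos 22: push '('; stack = ([{{(
pos 23: ')' matches '('; pop; stack = ([{{
pos 24: push '{'; stack = ([{{{
pos 25: '}' matches '{'; pop; stack = ([{{
pos 26: '}' matches '{'; pop; stack = ([{
pos 27: push '['; stack = ([{[
pos 28: ']' matches '['; pop; stack = ([{
pos 29: '}' matches '{'; pop; stack = ([
pos 30: push '('; stack = ([(
pos 31: ')' matches '('; pop; stack = ([
pos 32: ']' matches '['; pop; stack = (
pos 33: push '['; stack = ([
pos 34: ']' matches '['; pop; stack = (
pos 35: ')' matches '('; pop; stack = (empty)
pos 36: push '{'; stack = {
pos 37: '}' matches '{'; pop; stack = (empty)
pos 38: push '('; stack = (
pos 39: push '{'; stack = ({
pos 40: '}' matches '{'; pop; stack = (
pos 41: ')' matches '('; pop; stack = (empty)
end: stack empty → VALID
Verdict: properly nested → yes

Answer: yes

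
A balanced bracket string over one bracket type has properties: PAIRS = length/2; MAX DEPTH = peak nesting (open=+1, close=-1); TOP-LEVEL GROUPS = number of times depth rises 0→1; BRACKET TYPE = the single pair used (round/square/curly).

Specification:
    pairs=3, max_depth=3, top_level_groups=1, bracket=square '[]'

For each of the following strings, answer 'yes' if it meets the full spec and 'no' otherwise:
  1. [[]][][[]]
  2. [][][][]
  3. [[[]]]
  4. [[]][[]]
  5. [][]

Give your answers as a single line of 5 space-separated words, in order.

Answer: no no yes no no

Derivation:
String 1 '[[]][][[]]': depth seq [1 2 1 0 1 0 1 2 1 0]
  -> pairs=5 depth=2 groups=3 -> no
String 2 '[][][][]': depth seq [1 0 1 0 1 0 1 0]
  -> pairs=4 depth=1 groups=4 -> no
String 3 '[[[]]]': depth seq [1 2 3 2 1 0]
  -> pairs=3 depth=3 groups=1 -> yes
String 4 '[[]][[]]': depth seq [1 2 1 0 1 2 1 0]
  -> pairs=4 depth=2 groups=2 -> no
String 5 '[][]': depth seq [1 0 1 0]
  -> pairs=2 depth=1 groups=2 -> no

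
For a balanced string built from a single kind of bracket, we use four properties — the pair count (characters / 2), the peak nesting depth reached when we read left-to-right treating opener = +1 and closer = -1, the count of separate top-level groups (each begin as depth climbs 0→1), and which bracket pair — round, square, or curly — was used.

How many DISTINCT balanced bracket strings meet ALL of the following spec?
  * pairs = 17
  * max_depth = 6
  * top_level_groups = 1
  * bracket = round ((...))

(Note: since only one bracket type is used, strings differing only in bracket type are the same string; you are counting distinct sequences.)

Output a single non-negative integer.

Spec: pairs=17 depth=6 groups=1
Count(depth <= 6) = 16420730
Count(depth <= 5) = 7174454
Count(depth == 6) = 16420730 - 7174454 = 9246276

Answer: 9246276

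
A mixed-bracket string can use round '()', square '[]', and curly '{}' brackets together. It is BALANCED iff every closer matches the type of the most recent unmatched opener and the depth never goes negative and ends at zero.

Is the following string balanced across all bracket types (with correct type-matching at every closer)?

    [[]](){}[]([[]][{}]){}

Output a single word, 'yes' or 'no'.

pos 0: push '['; stack = [
pos 1: push '['; stack = [[
pos 2: ']' matches '['; pop; stack = [
pos 3: ']' matches '['; pop; stack = (empty)
pos 4: push '('; stack = (
pos 5: ')' matches '('; pop; stack = (empty)
pos 6: push '{'; stack = {
pos 7: '}' matches '{'; pop; stack = (empty)
pos 8: push '['; stack = [
pos 9: ']' matches '['; pop; stack = (empty)
pos 10: push '('; stack = (
pos 11: push '['; stack = ([
pos 12: push '['; stack = ([[
pos 13: ']' matches '['; pop; stack = ([
pos 14: ']' matches '['; pop; stack = (
pos 15: push '['; stack = ([
pos 16: push '{'; stack = ([{
pos 17: '}' matches '{'; pop; stack = ([
pos 18: ']' matches '['; pop; stack = (
pos 19: ')' matches '('; pop; stack = (empty)
pos 20: push '{'; stack = {
pos 21: '}' matches '{'; pop; stack = (empty)
end: stack empty → VALID
Verdict: properly nested → yes

Answer: yes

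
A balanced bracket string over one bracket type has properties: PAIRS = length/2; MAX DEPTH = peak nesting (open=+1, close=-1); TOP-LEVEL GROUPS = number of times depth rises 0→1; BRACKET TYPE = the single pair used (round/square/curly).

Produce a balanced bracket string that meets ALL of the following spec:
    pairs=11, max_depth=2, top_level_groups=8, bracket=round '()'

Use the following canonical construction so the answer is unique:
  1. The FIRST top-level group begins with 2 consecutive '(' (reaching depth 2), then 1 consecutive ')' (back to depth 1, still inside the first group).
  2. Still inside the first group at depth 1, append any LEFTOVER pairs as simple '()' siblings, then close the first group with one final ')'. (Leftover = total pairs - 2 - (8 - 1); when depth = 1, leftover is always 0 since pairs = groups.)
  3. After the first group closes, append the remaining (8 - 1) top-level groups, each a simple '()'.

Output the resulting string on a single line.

Spec: pairs=11 depth=2 groups=8
Leftover pairs = 11 - 2 - (8-1) = 2
First group: deep chain of depth 2 + 2 sibling pairs
Remaining 7 groups: simple '()' each

Answer: (()()())()()()()()()()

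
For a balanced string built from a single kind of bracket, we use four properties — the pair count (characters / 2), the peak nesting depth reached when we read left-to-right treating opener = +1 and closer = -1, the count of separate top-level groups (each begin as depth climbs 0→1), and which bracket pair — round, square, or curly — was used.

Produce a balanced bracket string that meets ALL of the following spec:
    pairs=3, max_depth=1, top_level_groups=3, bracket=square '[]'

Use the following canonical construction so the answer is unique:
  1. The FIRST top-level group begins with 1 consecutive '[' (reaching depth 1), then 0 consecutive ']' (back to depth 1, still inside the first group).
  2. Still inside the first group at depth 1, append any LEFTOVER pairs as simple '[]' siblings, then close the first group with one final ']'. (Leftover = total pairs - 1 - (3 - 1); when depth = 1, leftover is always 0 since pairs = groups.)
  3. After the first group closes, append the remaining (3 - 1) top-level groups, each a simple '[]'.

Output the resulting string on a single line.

Answer: [][][]

Derivation:
Spec: pairs=3 depth=1 groups=3
Leftover pairs = 3 - 1 - (3-1) = 0
First group: deep chain of depth 1 + 0 sibling pairs
Remaining 2 groups: simple '[]' each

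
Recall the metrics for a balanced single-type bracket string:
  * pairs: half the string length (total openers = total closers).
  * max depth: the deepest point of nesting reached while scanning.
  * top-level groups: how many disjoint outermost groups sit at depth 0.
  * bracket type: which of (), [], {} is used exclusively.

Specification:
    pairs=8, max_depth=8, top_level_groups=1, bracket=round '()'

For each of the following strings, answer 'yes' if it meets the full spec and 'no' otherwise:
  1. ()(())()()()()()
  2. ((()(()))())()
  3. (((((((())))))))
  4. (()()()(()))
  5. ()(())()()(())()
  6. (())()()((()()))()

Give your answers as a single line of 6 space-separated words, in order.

String 1 '()(())()()()()()': depth seq [1 0 1 2 1 0 1 0 1 0 1 0 1 0 1 0]
  -> pairs=8 depth=2 groups=7 -> no
String 2 '((()(()))())()': depth seq [1 2 3 2 3 4 3 2 1 2 1 0 1 0]
  -> pairs=7 depth=4 groups=2 -> no
String 3 '(((((((())))))))': depth seq [1 2 3 4 5 6 7 8 7 6 5 4 3 2 1 0]
  -> pairs=8 depth=8 groups=1 -> yes
String 4 '(()()()(()))': depth seq [1 2 1 2 1 2 1 2 3 2 1 0]
  -> pairs=6 depth=3 groups=1 -> no
String 5 '()(())()()(())()': depth seq [1 0 1 2 1 0 1 0 1 0 1 2 1 0 1 0]
  -> pairs=8 depth=2 groups=6 -> no
String 6 '(())()()((()()))()': depth seq [1 2 1 0 1 0 1 0 1 2 3 2 3 2 1 0 1 0]
  -> pairs=9 depth=3 groups=5 -> no

Answer: no no yes no no no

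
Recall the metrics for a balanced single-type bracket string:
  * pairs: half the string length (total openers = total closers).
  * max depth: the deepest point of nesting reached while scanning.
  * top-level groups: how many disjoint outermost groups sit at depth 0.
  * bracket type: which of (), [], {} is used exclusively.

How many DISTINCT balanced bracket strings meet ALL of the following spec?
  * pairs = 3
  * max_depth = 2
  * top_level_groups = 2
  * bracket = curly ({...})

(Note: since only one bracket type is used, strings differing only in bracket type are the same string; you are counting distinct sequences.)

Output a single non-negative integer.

Spec: pairs=3 depth=2 groups=2
Count(depth <= 2) = 2
Count(depth <= 1) = 0
Count(depth == 2) = 2 - 0 = 2

Answer: 2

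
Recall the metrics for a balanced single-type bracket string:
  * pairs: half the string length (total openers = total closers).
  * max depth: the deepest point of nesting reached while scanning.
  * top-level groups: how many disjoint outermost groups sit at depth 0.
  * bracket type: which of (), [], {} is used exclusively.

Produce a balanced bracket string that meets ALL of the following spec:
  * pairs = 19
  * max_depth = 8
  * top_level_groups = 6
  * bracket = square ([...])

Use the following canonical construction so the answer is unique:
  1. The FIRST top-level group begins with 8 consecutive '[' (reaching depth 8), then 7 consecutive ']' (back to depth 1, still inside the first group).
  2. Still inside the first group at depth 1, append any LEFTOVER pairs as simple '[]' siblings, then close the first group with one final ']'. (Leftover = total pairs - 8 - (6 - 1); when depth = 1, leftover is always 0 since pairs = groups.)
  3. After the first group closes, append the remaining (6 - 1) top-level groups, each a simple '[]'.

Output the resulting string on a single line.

Answer: [[[[[[[[]]]]]]][][][][][][]][][][][][]

Derivation:
Spec: pairs=19 depth=8 groups=6
Leftover pairs = 19 - 8 - (6-1) = 6
First group: deep chain of depth 8 + 6 sibling pairs
Remaining 5 groups: simple '[]' each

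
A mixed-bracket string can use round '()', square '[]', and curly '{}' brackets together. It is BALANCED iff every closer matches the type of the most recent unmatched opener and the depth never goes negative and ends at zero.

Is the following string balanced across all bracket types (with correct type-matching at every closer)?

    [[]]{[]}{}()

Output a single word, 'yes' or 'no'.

Answer: yes

Derivation:
pos 0: push '['; stack = [
pos 1: push '['; stack = [[
pos 2: ']' matches '['; pop; stack = [
pos 3: ']' matches '['; pop; stack = (empty)
pos 4: push '{'; stack = {
pos 5: push '['; stack = {[
pos 6: ']' matches '['; pop; stack = {
pos 7: '}' matches '{'; pop; stack = (empty)
pos 8: push '{'; stack = {
pos 9: '}' matches '{'; pop; stack = (empty)
pos 10: push '('; stack = (
pos 11: ')' matches '('; pop; stack = (empty)
end: stack empty → VALID
Verdict: properly nested → yes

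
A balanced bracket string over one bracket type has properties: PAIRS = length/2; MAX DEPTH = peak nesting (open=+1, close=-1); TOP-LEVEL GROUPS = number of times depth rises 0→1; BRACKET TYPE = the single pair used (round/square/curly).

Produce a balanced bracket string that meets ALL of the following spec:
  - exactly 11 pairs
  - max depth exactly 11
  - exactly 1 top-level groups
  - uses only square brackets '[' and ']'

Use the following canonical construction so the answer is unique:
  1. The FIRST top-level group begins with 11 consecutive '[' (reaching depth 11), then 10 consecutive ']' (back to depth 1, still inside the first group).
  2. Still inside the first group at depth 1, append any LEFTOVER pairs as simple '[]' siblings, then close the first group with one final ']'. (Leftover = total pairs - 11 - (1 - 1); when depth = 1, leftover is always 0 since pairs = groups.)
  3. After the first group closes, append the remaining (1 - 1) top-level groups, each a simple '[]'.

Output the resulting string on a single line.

Spec: pairs=11 depth=11 groups=1
Leftover pairs = 11 - 11 - (1-1) = 0
First group: deep chain of depth 11 + 0 sibling pairs
Remaining 0 groups: simple '[]' each

Answer: [[[[[[[[[[[]]]]]]]]]]]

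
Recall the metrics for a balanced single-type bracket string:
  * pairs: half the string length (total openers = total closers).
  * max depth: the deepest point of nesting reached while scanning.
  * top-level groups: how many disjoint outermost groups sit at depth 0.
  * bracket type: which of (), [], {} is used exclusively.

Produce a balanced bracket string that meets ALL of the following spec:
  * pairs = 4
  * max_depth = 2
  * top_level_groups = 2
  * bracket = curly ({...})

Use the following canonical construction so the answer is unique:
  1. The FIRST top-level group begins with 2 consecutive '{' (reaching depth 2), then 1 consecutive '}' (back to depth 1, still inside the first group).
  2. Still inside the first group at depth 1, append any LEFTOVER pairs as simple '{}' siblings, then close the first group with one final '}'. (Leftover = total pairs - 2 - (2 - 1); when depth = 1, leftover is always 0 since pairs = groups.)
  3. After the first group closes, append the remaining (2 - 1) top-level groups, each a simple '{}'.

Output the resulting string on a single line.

Spec: pairs=4 depth=2 groups=2
Leftover pairs = 4 - 2 - (2-1) = 1
First group: deep chain of depth 2 + 1 sibling pairs
Remaining 1 groups: simple '{}' each

Answer: {{}{}}{}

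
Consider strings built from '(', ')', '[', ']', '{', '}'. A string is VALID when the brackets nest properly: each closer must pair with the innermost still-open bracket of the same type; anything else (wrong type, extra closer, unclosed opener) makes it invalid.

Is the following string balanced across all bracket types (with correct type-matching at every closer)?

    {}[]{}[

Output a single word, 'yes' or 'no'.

Answer: no

Derivation:
pos 0: push '{'; stack = {
pos 1: '}' matches '{'; pop; stack = (empty)
pos 2: push '['; stack = [
pos 3: ']' matches '['; pop; stack = (empty)
pos 4: push '{'; stack = {
pos 5: '}' matches '{'; pop; stack = (empty)
pos 6: push '['; stack = [
end: stack still non-empty ([) → INVALID
Verdict: unclosed openers at end: [ → no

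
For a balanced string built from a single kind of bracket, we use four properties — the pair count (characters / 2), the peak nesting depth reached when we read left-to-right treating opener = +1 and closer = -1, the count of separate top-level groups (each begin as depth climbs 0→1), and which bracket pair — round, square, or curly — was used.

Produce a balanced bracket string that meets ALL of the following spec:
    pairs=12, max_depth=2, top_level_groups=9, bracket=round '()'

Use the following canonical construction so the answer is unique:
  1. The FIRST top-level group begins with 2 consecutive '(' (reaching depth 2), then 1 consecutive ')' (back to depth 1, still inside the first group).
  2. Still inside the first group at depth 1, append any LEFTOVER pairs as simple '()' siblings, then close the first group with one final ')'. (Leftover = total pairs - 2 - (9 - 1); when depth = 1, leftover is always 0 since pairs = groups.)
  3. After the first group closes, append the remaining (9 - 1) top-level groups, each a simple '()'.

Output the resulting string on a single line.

Answer: (()()())()()()()()()()()

Derivation:
Spec: pairs=12 depth=2 groups=9
Leftover pairs = 12 - 2 - (9-1) = 2
First group: deep chain of depth 2 + 2 sibling pairs
Remaining 8 groups: simple '()' each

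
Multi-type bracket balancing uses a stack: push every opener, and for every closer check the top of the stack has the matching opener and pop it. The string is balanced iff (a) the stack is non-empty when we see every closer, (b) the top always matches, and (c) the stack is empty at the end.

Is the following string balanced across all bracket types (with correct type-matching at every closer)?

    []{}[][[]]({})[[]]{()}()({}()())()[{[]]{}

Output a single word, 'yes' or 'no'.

pos 0: push '['; stack = [
pos 1: ']' matches '['; pop; stack = (empty)
pos 2: push '{'; stack = {
pos 3: '}' matches '{'; pop; stack = (empty)
pos 4: push '['; stack = [
pos 5: ']' matches '['; pop; stack = (empty)
pos 6: push '['; stack = [
pos 7: push '['; stack = [[
pos 8: ']' matches '['; pop; stack = [
pos 9: ']' matches '['; pop; stack = (empty)
pos 10: push '('; stack = (
pos 11: push '{'; stack = ({
pos 12: '}' matches '{'; pop; stack = (
pos 13: ')' matches '('; pop; stack = (empty)
pos 14: push '['; stack = [
pos 15: push '['; stack = [[
pos 16: ']' matches '['; pop; stack = [
pos 17: ']' matches '['; pop; stack = (empty)
pos 18: push '{'; stack = {
pos 19: push '('; stack = {(
pos 20: ')' matches '('; pop; stack = {
pos 21: '}' matches '{'; pop; stack = (empty)
pos 22: push '('; stack = (
pos 23: ')' matches '('; pop; stack = (empty)
pos 24: push '('; stack = (
pos 25: push '{'; stack = ({
pos 26: '}' matches '{'; pop; stack = (
pos 27: push '('; stack = ((
pos 28: ')' matches '('; pop; stack = (
pos 29: push '('; stack = ((
pos 30: ')' matches '('; pop; stack = (
pos 31: ')' matches '('; pop; stack = (empty)
pos 32: push '('; stack = (
pos 33: ')' matches '('; pop; stack = (empty)
pos 34: push '['; stack = [
pos 35: push '{'; stack = [{
pos 36: push '['; stack = [{[
pos 37: ']' matches '['; pop; stack = [{
pos 38: saw closer ']' but top of stack is '{' (expected '}') → INVALID
Verdict: type mismatch at position 38: ']' closes '{' → no

Answer: no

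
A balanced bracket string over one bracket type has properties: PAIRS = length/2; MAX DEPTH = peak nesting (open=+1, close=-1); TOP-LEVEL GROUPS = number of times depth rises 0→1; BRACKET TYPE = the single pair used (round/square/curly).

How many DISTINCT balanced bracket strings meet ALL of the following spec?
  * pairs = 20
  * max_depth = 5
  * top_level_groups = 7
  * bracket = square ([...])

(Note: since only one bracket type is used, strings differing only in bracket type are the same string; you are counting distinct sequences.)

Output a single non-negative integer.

Spec: pairs=20 depth=5 groups=7
Count(depth <= 5) = 88803176
Count(depth <= 4) = 51013158
Count(depth == 5) = 88803176 - 51013158 = 37790018

Answer: 37790018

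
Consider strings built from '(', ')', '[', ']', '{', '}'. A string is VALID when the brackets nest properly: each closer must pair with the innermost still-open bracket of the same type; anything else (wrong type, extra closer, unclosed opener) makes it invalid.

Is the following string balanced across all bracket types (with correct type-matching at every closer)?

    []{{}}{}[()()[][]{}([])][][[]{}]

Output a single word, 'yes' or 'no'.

pos 0: push '['; stack = [
pos 1: ']' matches '['; pop; stack = (empty)
pos 2: push '{'; stack = {
pos 3: push '{'; stack = {{
pos 4: '}' matches '{'; pop; stack = {
pos 5: '}' matches '{'; pop; stack = (empty)
pos 6: push '{'; stack = {
pos 7: '}' matches '{'; pop; stack = (empty)
pos 8: push '['; stack = [
pos 9: push '('; stack = [(
pos 10: ')' matches '('; pop; stack = [
pos 11: push '('; stack = [(
pos 12: ')' matches '('; pop; stack = [
pos 13: push '['; stack = [[
pos 14: ']' matches '['; pop; stack = [
pos 15: push '['; stack = [[
pos 16: ']' matches '['; pop; stack = [
pos 17: push '{'; stack = [{
pos 18: '}' matches '{'; pop; stack = [
pos 19: push '('; stack = [(
pos 20: push '['; stack = [([
pos 21: ']' matches '['; pop; stack = [(
pos 22: ')' matches '('; pop; stack = [
pos 23: ']' matches '['; pop; stack = (empty)
pos 24: push '['; stack = [
pos 25: ']' matches '['; pop; stack = (empty)
pos 26: push '['; stack = [
pos 27: push '['; stack = [[
pos 28: ']' matches '['; pop; stack = [
pos 29: push '{'; stack = [{
pos 30: '}' matches '{'; pop; stack = [
pos 31: ']' matches '['; pop; stack = (empty)
end: stack empty → VALID
Verdict: properly nested → yes

Answer: yes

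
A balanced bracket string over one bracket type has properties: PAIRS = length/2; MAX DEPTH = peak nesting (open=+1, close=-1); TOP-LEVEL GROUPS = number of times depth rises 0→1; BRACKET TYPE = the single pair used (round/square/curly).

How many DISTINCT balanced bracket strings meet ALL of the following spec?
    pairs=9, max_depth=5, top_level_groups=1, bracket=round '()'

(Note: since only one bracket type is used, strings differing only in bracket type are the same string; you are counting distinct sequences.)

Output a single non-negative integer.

Spec: pairs=9 depth=5 groups=1
Count(depth <= 5) = 1094
Count(depth <= 4) = 610
Count(depth == 5) = 1094 - 610 = 484

Answer: 484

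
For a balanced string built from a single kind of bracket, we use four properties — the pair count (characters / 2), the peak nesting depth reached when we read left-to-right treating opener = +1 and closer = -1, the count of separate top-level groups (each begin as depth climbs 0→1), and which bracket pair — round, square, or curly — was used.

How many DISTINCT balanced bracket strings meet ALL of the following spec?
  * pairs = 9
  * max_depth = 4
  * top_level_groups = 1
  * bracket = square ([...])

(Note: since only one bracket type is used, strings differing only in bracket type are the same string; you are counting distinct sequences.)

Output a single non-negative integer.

Answer: 482

Derivation:
Spec: pairs=9 depth=4 groups=1
Count(depth <= 4) = 610
Count(depth <= 3) = 128
Count(depth == 4) = 610 - 128 = 482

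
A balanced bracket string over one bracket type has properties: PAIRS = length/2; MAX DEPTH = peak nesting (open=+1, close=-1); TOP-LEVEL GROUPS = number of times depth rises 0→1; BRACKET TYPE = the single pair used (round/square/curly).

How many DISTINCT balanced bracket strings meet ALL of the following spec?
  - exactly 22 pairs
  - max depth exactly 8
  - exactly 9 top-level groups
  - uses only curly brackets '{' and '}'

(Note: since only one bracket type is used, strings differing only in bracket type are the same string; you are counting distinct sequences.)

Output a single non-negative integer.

Spec: pairs=22 depth=8 groups=9
Count(depth <= 8) = 377906328
Count(depth <= 7) = 372116808
Count(depth == 8) = 377906328 - 372116808 = 5789520

Answer: 5789520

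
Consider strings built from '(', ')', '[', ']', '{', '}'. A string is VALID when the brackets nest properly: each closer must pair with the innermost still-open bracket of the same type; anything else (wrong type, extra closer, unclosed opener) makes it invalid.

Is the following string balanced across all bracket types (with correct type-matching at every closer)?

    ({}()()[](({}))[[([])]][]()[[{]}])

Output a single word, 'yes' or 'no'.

pos 0: push '('; stack = (
pos 1: push '{'; stack = ({
pos 2: '}' matches '{'; pop; stack = (
pos 3: push '('; stack = ((
pos 4: ')' matches '('; pop; stack = (
pos 5: push '('; stack = ((
pos 6: ')' matches '('; pop; stack = (
pos 7: push '['; stack = ([
pos 8: ']' matches '['; pop; stack = (
pos 9: push '('; stack = ((
pos 10: push '('; stack = (((
pos 11: push '{'; stack = ((({
pos 12: '}' matches '{'; pop; stack = (((
pos 13: ')' matches '('; pop; stack = ((
pos 14: ')' matches '('; pop; stack = (
pos 15: push '['; stack = ([
pos 16: push '['; stack = ([[
pos 17: push '('; stack = ([[(
pos 18: push '['; stack = ([[([
pos 19: ']' matches '['; pop; stack = ([[(
pos 20: ')' matches '('; pop; stack = ([[
pos 21: ']' matches '['; pop; stack = ([
pos 22: ']' matches '['; pop; stack = (
pos 23: push '['; stack = ([
pos 24: ']' matches '['; pop; stack = (
pos 25: push '('; stack = ((
pos 26: ')' matches '('; pop; stack = (
pos 27: push '['; stack = ([
pos 28: push '['; stack = ([[
pos 29: push '{'; stack = ([[{
pos 30: saw closer ']' but top of stack is '{' (expected '}') → INVALID
Verdict: type mismatch at position 30: ']' closes '{' → no

Answer: no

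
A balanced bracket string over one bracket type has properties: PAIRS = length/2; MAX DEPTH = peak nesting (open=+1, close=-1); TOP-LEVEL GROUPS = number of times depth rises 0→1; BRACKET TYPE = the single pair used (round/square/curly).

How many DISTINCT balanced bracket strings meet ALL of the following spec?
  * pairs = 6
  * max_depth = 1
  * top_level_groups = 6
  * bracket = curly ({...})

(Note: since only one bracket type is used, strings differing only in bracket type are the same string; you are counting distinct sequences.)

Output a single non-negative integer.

Spec: pairs=6 depth=1 groups=6
Count(depth <= 1) = 1
Count(depth <= 0) = 0
Count(depth == 1) = 1 - 0 = 1

Answer: 1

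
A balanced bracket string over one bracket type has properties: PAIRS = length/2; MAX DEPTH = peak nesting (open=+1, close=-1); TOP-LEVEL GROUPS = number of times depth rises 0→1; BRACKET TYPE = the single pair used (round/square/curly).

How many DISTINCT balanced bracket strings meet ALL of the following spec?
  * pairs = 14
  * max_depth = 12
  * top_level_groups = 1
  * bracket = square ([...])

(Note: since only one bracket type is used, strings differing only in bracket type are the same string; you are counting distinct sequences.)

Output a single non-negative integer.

Spec: pairs=14 depth=12 groups=1
Count(depth <= 12) = 742876
Count(depth <= 11) = 742626
Count(depth == 12) = 742876 - 742626 = 250

Answer: 250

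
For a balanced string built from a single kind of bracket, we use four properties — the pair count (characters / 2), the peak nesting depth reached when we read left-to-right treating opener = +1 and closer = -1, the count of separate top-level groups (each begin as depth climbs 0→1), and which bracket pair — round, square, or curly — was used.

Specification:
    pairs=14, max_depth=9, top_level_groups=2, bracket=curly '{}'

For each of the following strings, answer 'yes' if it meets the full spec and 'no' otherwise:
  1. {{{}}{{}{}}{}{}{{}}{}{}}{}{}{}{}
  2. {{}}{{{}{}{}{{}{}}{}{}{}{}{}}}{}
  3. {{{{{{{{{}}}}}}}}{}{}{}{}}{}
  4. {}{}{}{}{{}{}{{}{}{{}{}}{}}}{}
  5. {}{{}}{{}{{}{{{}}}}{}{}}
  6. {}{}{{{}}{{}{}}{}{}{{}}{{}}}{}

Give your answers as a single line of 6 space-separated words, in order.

String 1 '{{{}}{{}{}}{}{}{{}}{}{}}{}{}{}{}': depth seq [1 2 3 2 1 2 3 2 3 2 1 2 1 2 1 2 3 2 1 2 1 2 1 0 1 0 1 0 1 0 1 0]
  -> pairs=16 depth=3 groups=5 -> no
String 2 '{{}}{{{}{}{}{{}{}}{}{}{}{}{}}}{}': depth seq [1 2 1 0 1 2 3 2 3 2 3 2 3 4 3 4 3 2 3 2 3 2 3 2 3 2 3 2 1 0 1 0]
  -> pairs=16 depth=4 groups=3 -> no
String 3 '{{{{{{{{{}}}}}}}}{}{}{}{}}{}': depth seq [1 2 3 4 5 6 7 8 9 8 7 6 5 4 3 2 1 2 1 2 1 2 1 2 1 0 1 0]
  -> pairs=14 depth=9 groups=2 -> yes
String 4 '{}{}{}{}{{}{}{{}{}{{}{}}{}}}{}': depth seq [1 0 1 0 1 0 1 0 1 2 1 2 1 2 3 2 3 2 3 4 3 4 3 2 3 2 1 0 1 0]
  -> pairs=15 depth=4 groups=6 -> no
String 5 '{}{{}}{{}{{}{{{}}}}{}{}}': depth seq [1 0 1 2 1 0 1 2 1 2 3 2 3 4 5 4 3 2 1 2 1 2 1 0]
  -> pairs=12 depth=5 groups=3 -> no
String 6 '{}{}{{{}}{{}{}}{}{}{{}}{{}}}{}': depth seq [1 0 1 0 1 2 3 2 1 2 3 2 3 2 1 2 1 2 1 2 3 2 1 2 3 2 1 0 1 0]
  -> pairs=15 depth=3 groups=4 -> no

Answer: no no yes no no no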